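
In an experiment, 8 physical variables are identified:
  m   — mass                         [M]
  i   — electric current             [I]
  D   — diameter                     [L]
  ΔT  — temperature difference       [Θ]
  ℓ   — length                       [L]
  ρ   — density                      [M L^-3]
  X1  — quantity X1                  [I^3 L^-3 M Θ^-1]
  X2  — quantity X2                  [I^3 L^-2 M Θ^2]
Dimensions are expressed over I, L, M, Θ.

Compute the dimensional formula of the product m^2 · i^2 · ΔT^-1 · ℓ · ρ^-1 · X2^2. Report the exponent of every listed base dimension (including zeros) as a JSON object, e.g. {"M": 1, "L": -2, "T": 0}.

{"I": 8, "L": 0, "M": 3, "Θ": 3}

Exponent matrix [I,L,M,Θ] × [m,i,D,ΔT,ℓ,ρ,X1,X2]:
  I: [ 0  1  0  0  0  0  3  3]
  L: [ 0  0  1  0  1 -3 -3 -2]
  M: [ 1  0  0  0  0  1  1  1]
  Θ: [ 0  0  0  1  0  0 -1  2]
  [I]: (2)·0+(2)·1+(-1)·0+(1)·0+(-1)·0+(2)·3 = 8
  [L]: (2)·0+(2)·0+(-1)·0+(1)·1+(-1)·-3+(2)·-2 = 0
  [M]: (2)·1+(2)·0+(-1)·0+(1)·0+(-1)·1+(2)·1 = 3
  [Θ]: (2)·0+(2)·0+(-1)·1+(1)·0+(-1)·0+(2)·2 = 3
⇒ I^8 M^3 Θ^3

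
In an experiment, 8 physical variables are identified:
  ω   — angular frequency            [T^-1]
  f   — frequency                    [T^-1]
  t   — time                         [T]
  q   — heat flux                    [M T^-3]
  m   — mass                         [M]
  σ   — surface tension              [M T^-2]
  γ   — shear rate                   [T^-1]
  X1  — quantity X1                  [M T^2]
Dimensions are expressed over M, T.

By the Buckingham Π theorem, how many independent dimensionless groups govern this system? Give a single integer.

Write exponents as rows M,T / cols ω,f,t,q,m,σ,γ,X1:
  M: [ 0  0  0  1  1  1  0  1]
  T: [-1 -1  1 -3  0 -2 -1  2]
Row reduction gives pivot columns ω,q; rank = 2
8 vars − rank 2 = 6 Π groups

6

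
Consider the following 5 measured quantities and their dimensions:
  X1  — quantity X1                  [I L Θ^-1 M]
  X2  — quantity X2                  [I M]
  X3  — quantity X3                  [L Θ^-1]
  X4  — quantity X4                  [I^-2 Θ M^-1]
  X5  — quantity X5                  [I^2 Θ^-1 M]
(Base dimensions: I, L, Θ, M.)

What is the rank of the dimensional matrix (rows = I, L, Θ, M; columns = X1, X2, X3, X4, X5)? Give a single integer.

3

Dimensional matrix (I×L×Θ×M by X1×X2×X3×X4×X5):
  I: [ 1  1  0 -2  2]
  L: [ 1  0  1  0  0]
  Θ: [-1  0 -1  1 -1]
  M: [ 1  1  0 -1  1]
Row reduction gives pivot columns X1,X2,X4; rank = 3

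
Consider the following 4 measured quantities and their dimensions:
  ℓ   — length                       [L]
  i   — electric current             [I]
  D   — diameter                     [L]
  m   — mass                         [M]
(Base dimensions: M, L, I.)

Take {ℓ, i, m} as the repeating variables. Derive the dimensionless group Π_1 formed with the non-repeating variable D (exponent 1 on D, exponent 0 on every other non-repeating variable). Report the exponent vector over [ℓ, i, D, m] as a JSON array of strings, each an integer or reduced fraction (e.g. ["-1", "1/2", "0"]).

["-1", "0", "1", "0"]

Exponent matrix [M,L,I] × [ℓ,i,D,m]:
  M: [ 0  0  0  1]
  L: [ 1  0  1  0]
  I: [ 0  1  0  0]
RREF → pivots at {ℓ,i,m} ⇒ r = 3
Pivot set = {ℓ,i,m}, free = {D}
RREF:
  r0: [   1    0    1    0]
  r1: [   0    1    0    0]
  r2: [   0    0    0    1]
Fix exponent of D at 1; solve each RREF row for its pivot's exponent:
  r0: exp(ℓ) + (1)·1 = 0 ⇒ exp(ℓ) = -1
  r1: exp(i) + (0)·1 = 0 ⇒ exp(i) = 0
  r2: exp(m) + (0)·1 = 0 ⇒ exp(m) = 0
Π_1 = ℓ^-1 · D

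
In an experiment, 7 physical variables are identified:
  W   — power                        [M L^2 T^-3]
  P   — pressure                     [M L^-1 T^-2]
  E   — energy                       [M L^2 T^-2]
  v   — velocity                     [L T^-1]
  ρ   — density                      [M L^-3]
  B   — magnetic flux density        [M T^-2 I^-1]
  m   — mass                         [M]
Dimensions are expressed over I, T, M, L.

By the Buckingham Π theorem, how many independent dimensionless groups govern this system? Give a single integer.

Write exponents as rows I,T,M,L / cols W,P,E,v,ρ,B,m:
  I: [ 0  0  0  0  0 -1  0]
  T: [-3 -2 -2 -1  0 -2  0]
  M: [ 1  1  1  0  1  1  1]
  L: [ 2 -1  2  1 -3  0  0]
RREF → pivots at {W,P,E,B} ⇒ r = 4
7 vars − rank 4 = 3 Π groups

3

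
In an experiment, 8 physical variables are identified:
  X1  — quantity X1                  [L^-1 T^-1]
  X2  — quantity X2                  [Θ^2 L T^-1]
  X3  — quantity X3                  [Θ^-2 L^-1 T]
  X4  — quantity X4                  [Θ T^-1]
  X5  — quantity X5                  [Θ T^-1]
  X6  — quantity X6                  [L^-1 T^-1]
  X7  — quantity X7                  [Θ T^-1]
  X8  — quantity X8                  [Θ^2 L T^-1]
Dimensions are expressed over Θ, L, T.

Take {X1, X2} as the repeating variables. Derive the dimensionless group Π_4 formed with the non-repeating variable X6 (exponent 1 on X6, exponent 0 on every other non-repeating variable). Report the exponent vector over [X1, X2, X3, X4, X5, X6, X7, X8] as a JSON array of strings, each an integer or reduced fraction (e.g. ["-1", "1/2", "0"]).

Write exponents as rows Θ,L,T / cols X1,X2,X3,X4,X5,X6,X7,X8:
  Θ: [ 0  2 -2  1  1  0  1  2]
  L: [-1  1 -1  0  0 -1  0  1]
  T: [-1 -1  1 -1 -1 -1 -1 -1]
Row reduction gives pivot columns X1,X2; rank = 2
Repeat: X1,X2; free: X3,X4,X5,X6,X7,X8
RREF:
  r0: [   1    0    0  1/2  1/2    1  1/2    0]
  r1: [   0    1   -1  1/2  1/2    0  1/2    1]
  r2: [   0    0    0    0    0    0    0    0]
Fix exponent of X6 at 1, X3 at 0, X4 at 0, X5 at 0, X7 at 0, X8 at 0; solve each RREF row for its pivot's exponent:
  r0: exp(X1) + (1)·1 = 0 ⇒ exp(X1) = -1
  r1: exp(X2) + (0)·1 = 0 ⇒ exp(X2) = 0
Π_4 = X1^-1 · X6

["-1", "0", "0", "0", "0", "1", "0", "0"]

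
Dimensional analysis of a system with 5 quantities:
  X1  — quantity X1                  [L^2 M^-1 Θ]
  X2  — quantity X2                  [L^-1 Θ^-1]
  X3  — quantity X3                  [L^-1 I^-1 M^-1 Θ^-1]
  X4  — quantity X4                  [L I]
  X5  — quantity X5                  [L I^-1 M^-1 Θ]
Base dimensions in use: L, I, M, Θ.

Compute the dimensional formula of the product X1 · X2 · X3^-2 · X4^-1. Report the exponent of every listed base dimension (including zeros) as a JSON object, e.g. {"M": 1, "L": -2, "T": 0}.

Dimensional matrix (L×I×M×Θ by X1×X2×X3×X4×X5):
  L: [ 2 -1 -1  1  1]
  I: [ 0  0 -1  1 -1]
  M: [-1  0 -1  0 -1]
  Θ: [ 1 -1 -1  0  1]
  [L]: (1)·2+(1)·-1+(-2)·-1+(-1)·1 = 2
  [I]: (1)·0+(1)·0+(-2)·-1+(-1)·1 = 1
  [M]: (1)·-1+(1)·0+(-2)·-1+(-1)·0 = 1
  [Θ]: (1)·1+(1)·-1+(-2)·-1+(-1)·0 = 2
⇒ L^2 I M Θ^2

{"L": 2, "I": 1, "M": 1, "Θ": 2}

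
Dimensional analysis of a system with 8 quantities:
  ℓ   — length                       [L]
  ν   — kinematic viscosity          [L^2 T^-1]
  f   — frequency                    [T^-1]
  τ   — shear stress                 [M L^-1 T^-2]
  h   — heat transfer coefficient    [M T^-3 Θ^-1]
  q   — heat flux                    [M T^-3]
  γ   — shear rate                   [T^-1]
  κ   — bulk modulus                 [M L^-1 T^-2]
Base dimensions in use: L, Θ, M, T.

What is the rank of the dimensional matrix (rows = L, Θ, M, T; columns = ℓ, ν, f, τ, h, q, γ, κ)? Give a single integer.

Write exponents as rows L,Θ,M,T / cols ℓ,ν,f,τ,h,q,γ,κ:
  L: [ 1  2  0 -1  0  0  0 -1]
  Θ: [ 0  0  0  0 -1  0  0  0]
  M: [ 0  0  0  1  1  1  0  1]
  T: [ 0 -1 -1 -2 -3 -3 -1 -2]
RREF → pivots at {ℓ,ν,τ,h} ⇒ r = 4

4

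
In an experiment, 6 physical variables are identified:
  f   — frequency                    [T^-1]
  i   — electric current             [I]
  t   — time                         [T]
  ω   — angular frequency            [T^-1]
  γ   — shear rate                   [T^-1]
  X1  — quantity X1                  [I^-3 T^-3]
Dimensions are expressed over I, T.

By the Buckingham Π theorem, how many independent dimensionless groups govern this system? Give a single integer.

Dimensional matrix (I×T by f×i×t×ω×γ×X1):
  I: [ 0  1  0  0  0 -3]
  T: [-1  0  1 -1 -1 -3]
Row reduction gives pivot columns f,i; rank = 2
n=6, r=2 ⇒ 4 dimensionless groups

4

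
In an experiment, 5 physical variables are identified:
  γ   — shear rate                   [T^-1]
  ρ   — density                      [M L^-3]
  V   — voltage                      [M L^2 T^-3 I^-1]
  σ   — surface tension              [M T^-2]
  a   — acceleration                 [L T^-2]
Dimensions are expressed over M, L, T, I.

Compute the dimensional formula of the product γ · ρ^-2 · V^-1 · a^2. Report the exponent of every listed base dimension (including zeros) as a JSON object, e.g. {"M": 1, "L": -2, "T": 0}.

{"M": -3, "L": 6, "T": -2, "I": 1}

Write exponents as rows M,L,T,I / cols γ,ρ,V,σ,a:
  M: [ 0  1  1  1  0]
  L: [ 0 -3  2  0  1]
  T: [-1  0 -3 -2 -2]
  I: [ 0  0 -1  0  0]
  [M]: (1)·0+(-2)·1+(-1)·1+(2)·0 = -3
  [L]: (1)·0+(-2)·-3+(-1)·2+(2)·1 = 6
  [T]: (1)·-1+(-2)·0+(-1)·-3+(2)·-2 = -2
  [I]: (1)·0+(-2)·0+(-1)·-1+(2)·0 = 1
⇒ M^-3 L^6 T^-2 I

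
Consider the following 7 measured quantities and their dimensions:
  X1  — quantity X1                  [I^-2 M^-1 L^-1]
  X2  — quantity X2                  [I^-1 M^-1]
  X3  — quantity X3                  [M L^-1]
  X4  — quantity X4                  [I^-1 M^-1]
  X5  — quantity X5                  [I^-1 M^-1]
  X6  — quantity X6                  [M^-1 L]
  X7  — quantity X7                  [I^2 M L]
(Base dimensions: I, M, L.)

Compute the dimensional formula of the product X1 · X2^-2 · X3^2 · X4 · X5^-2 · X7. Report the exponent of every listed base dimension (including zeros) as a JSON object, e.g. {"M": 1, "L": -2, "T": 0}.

{"I": 3, "M": 5, "L": -2}

Write exponents as rows I,M,L / cols X1,X2,X3,X4,X5,X6,X7:
  I: [-2 -1  0 -1 -1  0  2]
  M: [-1 -1  1 -1 -1 -1  1]
  L: [-1  0 -1  0  0  1  1]
  [I]: (1)·-2+(-2)·-1+(2)·0+(1)·-1+(-2)·-1+(1)·2 = 3
  [M]: (1)·-1+(-2)·-1+(2)·1+(1)·-1+(-2)·-1+(1)·1 = 5
  [L]: (1)·-1+(-2)·0+(2)·-1+(1)·0+(-2)·0+(1)·1 = -2
⇒ I^3 M^5 L^-2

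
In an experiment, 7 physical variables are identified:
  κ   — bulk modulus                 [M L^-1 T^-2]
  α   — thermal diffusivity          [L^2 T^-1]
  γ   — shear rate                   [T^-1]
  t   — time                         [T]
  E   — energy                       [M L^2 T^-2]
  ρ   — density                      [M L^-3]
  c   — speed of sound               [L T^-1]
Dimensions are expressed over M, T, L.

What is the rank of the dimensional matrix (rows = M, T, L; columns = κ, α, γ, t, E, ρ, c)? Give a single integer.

3

Exponent matrix [M,T,L] × [κ,α,γ,t,E,ρ,c]:
  M: [ 1  0  0  0  1  1  0]
  T: [-2 -1 -1  1 -2  0 -1]
  L: [-1  2  0  0  2 -3  1]
Row reduction gives pivot columns κ,α,γ; rank = 3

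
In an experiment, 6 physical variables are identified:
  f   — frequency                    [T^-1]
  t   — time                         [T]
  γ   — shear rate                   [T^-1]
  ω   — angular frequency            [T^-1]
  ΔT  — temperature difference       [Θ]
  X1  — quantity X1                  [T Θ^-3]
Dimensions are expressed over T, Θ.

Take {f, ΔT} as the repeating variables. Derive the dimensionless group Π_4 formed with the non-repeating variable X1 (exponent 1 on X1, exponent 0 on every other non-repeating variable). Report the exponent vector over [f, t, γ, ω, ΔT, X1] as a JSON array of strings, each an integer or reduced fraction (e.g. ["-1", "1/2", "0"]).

Exponent matrix [T,Θ] × [f,t,γ,ω,ΔT,X1]:
  T: [-1  1 -1 -1  0  1]
  Θ: [ 0  0  0  0  1 -3]
RREF → pivots at {f,ΔT} ⇒ r = 2
Pivot set = {f,ΔT}, free = {t,γ,ω,X1}
RREF:
  r0: [   1   -1    1    1    0   -1]
  r1: [   0    0    0    0    1   -3]
Fix exponent of X1 at 1, t at 0, γ at 0, ω at 0; solve each RREF row for its pivot's exponent:
  r0: exp(f) + (-1)·1 = 0 ⇒ exp(f) = 1
  r1: exp(ΔT) + (-3)·1 = 0 ⇒ exp(ΔT) = 3
Π_4 = f · ΔT^3 · X1

["1", "0", "0", "0", "3", "1"]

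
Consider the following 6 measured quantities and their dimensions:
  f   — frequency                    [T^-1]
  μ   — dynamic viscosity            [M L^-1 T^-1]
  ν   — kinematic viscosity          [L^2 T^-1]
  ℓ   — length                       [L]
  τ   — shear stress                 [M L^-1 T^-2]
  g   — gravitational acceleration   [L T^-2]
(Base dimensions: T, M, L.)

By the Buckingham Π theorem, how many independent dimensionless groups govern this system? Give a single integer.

3

Dimensional matrix (T×M×L by f×μ×ν×ℓ×τ×g):
  T: [-1 -1 -1  0 -2 -2]
  M: [ 0  1  0  0  1  0]
  L: [ 0 -1  2  1 -1  1]
Echelon form has 3 nonzero rows (pivots: f,μ,ν)
Π count = n − r = 6 − 3 = 3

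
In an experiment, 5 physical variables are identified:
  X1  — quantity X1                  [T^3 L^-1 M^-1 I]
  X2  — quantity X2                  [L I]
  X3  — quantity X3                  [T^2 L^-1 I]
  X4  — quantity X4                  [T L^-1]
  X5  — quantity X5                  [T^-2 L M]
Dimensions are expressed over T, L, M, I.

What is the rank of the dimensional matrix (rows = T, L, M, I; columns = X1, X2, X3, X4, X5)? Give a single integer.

3

Exponent matrix [T,L,M,I] × [X1,X2,X3,X4,X5]:
  T: [ 3  0  2  1 -2]
  L: [-1  1 -1 -1  1]
  M: [-1  0  0  0  1]
  I: [ 1  1  1  0  0]
Row reduction gives pivot columns X1,X2,X3; rank = 3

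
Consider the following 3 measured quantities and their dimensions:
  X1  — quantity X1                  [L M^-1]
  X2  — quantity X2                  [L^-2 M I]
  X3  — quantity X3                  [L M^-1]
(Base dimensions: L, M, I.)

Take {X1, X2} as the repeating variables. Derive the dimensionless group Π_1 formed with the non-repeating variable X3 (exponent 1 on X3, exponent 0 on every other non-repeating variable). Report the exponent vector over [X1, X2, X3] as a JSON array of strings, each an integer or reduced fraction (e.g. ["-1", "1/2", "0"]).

["-1", "0", "1"]

Write exponents as rows L,M,I / cols X1,X2,X3:
  L: [ 1 -2  1]
  M: [-1  1 -1]
  I: [ 0  1  0]
Row reduction gives pivot columns X1,X2; rank = 2
Pivot set = {X1,X2}, free = {X3}
RREF:
  r0: [   1    0    1]
  r1: [   0    1    0]
  r2: [   0    0    0]
Fix exponent of X3 at 1; solve each RREF row for its pivot's exponent:
  r0: exp(X1) + (1)·1 = 0 ⇒ exp(X1) = -1
  r1: exp(X2) + (0)·1 = 0 ⇒ exp(X2) = 0
Π_1 = X1^-1 · X3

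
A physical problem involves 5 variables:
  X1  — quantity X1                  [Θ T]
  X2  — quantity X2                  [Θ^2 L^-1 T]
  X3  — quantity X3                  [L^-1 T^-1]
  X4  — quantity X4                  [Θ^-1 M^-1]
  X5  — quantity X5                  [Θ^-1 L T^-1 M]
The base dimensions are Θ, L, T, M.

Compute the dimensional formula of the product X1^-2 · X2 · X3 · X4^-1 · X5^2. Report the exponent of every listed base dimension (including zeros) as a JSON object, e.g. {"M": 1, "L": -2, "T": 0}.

Dimensional matrix (Θ×L×T×M by X1×X2×X3×X4×X5):
  Θ: [ 1  2  0 -1 -1]
  L: [ 0 -1 -1  0  1]
  T: [ 1  1 -1  0 -1]
  M: [ 0  0  0 -1  1]
  [Θ]: (-2)·1+(1)·2+(1)·0+(-1)·-1+(2)·-1 = -1
  [L]: (-2)·0+(1)·-1+(1)·-1+(-1)·0+(2)·1 = 0
  [T]: (-2)·1+(1)·1+(1)·-1+(-1)·0+(2)·-1 = -4
  [M]: (-2)·0+(1)·0+(1)·0+(-1)·-1+(2)·1 = 3
⇒ Θ^-1 T^-4 M^3

{"Θ": -1, "L": 0, "T": -4, "M": 3}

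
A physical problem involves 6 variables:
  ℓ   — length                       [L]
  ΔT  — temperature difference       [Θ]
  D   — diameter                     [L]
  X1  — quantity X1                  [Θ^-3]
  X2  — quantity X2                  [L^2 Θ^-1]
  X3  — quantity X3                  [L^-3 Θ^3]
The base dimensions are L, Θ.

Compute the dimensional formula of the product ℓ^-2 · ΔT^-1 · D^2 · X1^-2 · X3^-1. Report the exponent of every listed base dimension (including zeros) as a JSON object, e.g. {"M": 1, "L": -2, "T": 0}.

{"L": 3, "Θ": 2}

Dimensional matrix (L×Θ by ℓ×ΔT×D×X1×X2×X3):
  L: [ 1  0  1  0  2 -3]
  Θ: [ 0  1  0 -3 -1  3]
  [L]: (-2)·1+(-1)·0+(2)·1+(-2)·0+(-1)·-3 = 3
  [Θ]: (-2)·0+(-1)·1+(2)·0+(-2)·-3+(-1)·3 = 2
⇒ L^3 Θ^2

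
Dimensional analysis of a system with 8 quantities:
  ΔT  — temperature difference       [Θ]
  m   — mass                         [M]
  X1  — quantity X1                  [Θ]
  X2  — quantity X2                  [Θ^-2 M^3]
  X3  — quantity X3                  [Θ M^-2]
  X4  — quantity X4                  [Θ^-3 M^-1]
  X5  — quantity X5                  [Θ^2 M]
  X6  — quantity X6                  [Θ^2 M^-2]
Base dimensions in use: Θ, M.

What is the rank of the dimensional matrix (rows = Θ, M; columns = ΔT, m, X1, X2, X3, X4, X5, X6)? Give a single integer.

2

Exponent matrix [Θ,M] × [ΔT,m,X1,X2,X3,X4,X5,X6]:
  Θ: [ 1  0  1 -2  1 -3  2  2]
  M: [ 0  1  0  3 -2 -1  1 -2]
RREF → pivots at {ΔT,m} ⇒ r = 2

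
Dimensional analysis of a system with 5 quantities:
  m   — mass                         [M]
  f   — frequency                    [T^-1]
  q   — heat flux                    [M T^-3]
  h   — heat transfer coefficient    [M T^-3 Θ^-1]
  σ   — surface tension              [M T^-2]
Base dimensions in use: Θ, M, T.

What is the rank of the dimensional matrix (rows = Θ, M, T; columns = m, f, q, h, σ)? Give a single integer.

Write exponents as rows Θ,M,T / cols m,f,q,h,σ:
  Θ: [ 0  0  0 -1  0]
  M: [ 1  0  1  1  1]
  T: [ 0 -1 -3 -3 -2]
Echelon form has 3 nonzero rows (pivots: m,f,h)

3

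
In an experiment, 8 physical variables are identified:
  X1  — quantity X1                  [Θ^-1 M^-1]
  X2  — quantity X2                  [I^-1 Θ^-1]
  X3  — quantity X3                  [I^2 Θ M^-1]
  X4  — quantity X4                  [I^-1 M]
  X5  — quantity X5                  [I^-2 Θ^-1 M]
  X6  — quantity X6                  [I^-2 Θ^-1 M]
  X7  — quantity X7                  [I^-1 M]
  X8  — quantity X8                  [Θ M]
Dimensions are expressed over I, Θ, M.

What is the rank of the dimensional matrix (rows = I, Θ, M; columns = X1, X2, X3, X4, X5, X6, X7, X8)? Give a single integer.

2

Dimensional matrix (I×Θ×M by X1×X2×X3×X4×X5×X6×X7×X8):
  I: [ 0 -1  2 -1 -2 -2 -1  0]
  Θ: [-1 -1  1  0 -1 -1  0  1]
  M: [-1  0 -1  1  1  1  1  1]
Echelon form has 2 nonzero rows (pivots: X1,X2)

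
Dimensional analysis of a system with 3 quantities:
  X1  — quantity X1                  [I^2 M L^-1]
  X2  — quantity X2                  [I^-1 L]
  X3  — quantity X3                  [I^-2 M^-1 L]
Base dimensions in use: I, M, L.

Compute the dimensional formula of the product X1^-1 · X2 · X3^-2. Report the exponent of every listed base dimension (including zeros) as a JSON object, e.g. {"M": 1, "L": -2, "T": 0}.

Exponent matrix [I,M,L] × [X1,X2,X3]:
  I: [ 2 -1 -2]
  M: [ 1  0 -1]
  L: [-1  1  1]
  [I]: (-1)·2+(1)·-1+(-2)·-2 = 1
  [M]: (-1)·1+(1)·0+(-2)·-1 = 1
  [L]: (-1)·-1+(1)·1+(-2)·1 = 0
⇒ I M

{"I": 1, "M": 1, "L": 0}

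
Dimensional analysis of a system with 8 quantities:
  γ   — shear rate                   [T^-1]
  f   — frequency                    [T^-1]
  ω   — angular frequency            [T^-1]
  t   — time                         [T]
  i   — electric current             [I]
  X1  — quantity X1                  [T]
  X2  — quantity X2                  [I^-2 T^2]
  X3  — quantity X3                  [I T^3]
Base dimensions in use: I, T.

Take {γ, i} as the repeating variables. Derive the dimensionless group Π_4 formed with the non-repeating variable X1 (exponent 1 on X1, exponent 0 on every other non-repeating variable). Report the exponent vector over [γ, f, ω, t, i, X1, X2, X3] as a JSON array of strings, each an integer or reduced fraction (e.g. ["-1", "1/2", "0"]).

["1", "0", "0", "0", "0", "1", "0", "0"]

Dimensional matrix (I×T by γ×f×ω×t×i×X1×X2×X3):
  I: [ 0  0  0  0  1  0 -2  1]
  T: [-1 -1 -1  1  0  1  2  3]
Row reduction gives pivot columns γ,i; rank = 2
Pivot set = {γ,i}, free = {f,ω,t,X1,X2,X3}
RREF:
  r0: [   1    1    1   -1    0   -1   -2   -3]
  r1: [   0    0    0    0    1    0   -2    1]
Fix exponent of X1 at 1, f at 0, ω at 0, t at 0, X2 at 0, X3 at 0; solve each RREF row for its pivot's exponent:
  r0: exp(γ) + (-1)·1 = 0 ⇒ exp(γ) = 1
  r1: exp(i) + (0)·1 = 0 ⇒ exp(i) = 0
Π_4 = γ · X1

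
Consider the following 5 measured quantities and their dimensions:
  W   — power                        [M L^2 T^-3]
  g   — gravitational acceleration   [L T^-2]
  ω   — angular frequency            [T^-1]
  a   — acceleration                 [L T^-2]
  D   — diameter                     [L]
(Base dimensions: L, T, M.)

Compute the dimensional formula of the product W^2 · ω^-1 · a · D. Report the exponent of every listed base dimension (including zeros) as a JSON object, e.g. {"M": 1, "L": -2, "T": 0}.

{"L": 6, "T": -7, "M": 2}

Dimensional matrix (L×T×M by W×g×ω×a×D):
  L: [ 2  1  0  1  1]
  T: [-3 -2 -1 -2  0]
  M: [ 1  0  0  0  0]
  [L]: (2)·2+(-1)·0+(1)·1+(1)·1 = 6
  [T]: (2)·-3+(-1)·-1+(1)·-2+(1)·0 = -7
  [M]: (2)·1+(-1)·0+(1)·0+(1)·0 = 2
⇒ L^6 T^-7 M^2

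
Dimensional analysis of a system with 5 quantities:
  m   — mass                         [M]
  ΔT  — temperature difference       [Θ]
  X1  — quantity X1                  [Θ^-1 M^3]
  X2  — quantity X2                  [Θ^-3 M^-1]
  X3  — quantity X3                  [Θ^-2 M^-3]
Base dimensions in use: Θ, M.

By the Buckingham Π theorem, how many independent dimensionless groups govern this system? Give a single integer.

Dimensional matrix (Θ×M by m×ΔT×X1×X2×X3):
  Θ: [ 0  1 -1 -3 -2]
  M: [ 1  0  3 -1 -3]
Row reduction gives pivot columns m,ΔT; rank = 2
n=5, r=2 ⇒ 3 dimensionless groups

3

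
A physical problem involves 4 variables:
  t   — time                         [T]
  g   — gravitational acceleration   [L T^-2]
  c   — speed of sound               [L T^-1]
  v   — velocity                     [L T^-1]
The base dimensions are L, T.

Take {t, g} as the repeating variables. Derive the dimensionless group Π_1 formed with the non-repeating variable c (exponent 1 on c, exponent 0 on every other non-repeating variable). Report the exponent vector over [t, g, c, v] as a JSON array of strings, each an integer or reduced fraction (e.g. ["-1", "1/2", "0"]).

["-1", "-1", "1", "0"]

Exponent matrix [L,T] × [t,g,c,v]:
  L: [ 0  1  1  1]
  T: [ 1 -2 -1 -1]
Row reduction gives pivot columns t,g; rank = 2
Repeat: t,g; free: c,v
RREF:
  r0: [   1    0    1    1]
  r1: [   0    1    1    1]
Fix exponent of c at 1, v at 0; solve each RREF row for its pivot's exponent:
  r0: exp(t) + (1)·1 = 0 ⇒ exp(t) = -1
  r1: exp(g) + (1)·1 = 0 ⇒ exp(g) = -1
Π_1 = t^-1 · g^-1 · c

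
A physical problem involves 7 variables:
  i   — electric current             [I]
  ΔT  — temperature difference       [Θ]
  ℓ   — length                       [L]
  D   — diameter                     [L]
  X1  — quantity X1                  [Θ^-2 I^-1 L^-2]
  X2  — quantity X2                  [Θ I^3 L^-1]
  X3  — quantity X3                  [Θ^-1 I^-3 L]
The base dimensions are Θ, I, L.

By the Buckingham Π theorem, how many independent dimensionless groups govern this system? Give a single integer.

4

Exponent matrix [Θ,I,L] × [i,ΔT,ℓ,D,X1,X2,X3]:
  Θ: [ 0  1  0  0 -2  1 -1]
  I: [ 1  0  0  0 -1  3 -3]
  L: [ 0  0  1  1 -2 -1  1]
RREF → pivots at {i,ΔT,ℓ} ⇒ r = 3
7 vars − rank 3 = 4 Π groups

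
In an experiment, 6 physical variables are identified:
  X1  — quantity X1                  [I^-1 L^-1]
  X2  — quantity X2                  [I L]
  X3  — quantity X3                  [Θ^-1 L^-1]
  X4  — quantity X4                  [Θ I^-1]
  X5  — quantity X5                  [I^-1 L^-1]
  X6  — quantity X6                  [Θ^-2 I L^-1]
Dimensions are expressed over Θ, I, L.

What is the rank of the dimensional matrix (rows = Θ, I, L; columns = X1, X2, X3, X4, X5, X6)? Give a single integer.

Write exponents as rows Θ,I,L / cols X1,X2,X3,X4,X5,X6:
  Θ: [ 0  0 -1  1  0 -2]
  I: [-1  1  0 -1 -1  1]
  L: [-1  1 -1  0 -1 -1]
RREF → pivots at {X1,X3} ⇒ r = 2

2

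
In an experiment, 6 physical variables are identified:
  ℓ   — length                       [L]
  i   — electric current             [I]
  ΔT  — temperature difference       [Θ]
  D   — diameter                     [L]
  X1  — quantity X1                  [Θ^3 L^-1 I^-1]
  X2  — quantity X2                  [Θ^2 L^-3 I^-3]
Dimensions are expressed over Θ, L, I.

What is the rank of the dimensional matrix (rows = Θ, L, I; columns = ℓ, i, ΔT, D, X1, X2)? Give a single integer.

Dimensional matrix (Θ×L×I by ℓ×i×ΔT×D×X1×X2):
  Θ: [ 0  0  1  0  3  2]
  L: [ 1  0  0  1 -1 -3]
  I: [ 0  1  0  0 -1 -3]
Row reduction gives pivot columns ℓ,i,ΔT; rank = 3

3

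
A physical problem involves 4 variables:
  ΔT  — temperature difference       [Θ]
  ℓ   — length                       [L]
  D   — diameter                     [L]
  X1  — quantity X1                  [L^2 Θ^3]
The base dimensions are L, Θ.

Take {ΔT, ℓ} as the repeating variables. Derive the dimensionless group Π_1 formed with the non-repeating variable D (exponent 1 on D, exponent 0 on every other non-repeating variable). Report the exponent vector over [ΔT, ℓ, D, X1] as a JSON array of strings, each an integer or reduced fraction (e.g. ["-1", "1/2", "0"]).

Exponent matrix [L,Θ] × [ΔT,ℓ,D,X1]:
  L: [ 0  1  1  2]
  Θ: [ 1  0  0  3]
Echelon form has 2 nonzero rows (pivots: ΔT,ℓ)
Pivot set = {ΔT,ℓ}, free = {D,X1}
RREF:
  r0: [   1    0    0    3]
  r1: [   0    1    1    2]
Fix exponent of D at 1, X1 at 0; solve each RREF row for its pivot's exponent:
  r0: exp(ΔT) + (0)·1 = 0 ⇒ exp(ΔT) = 0
  r1: exp(ℓ) + (1)·1 = 0 ⇒ exp(ℓ) = -1
Π_1 = ℓ^-1 · D

["0", "-1", "1", "0"]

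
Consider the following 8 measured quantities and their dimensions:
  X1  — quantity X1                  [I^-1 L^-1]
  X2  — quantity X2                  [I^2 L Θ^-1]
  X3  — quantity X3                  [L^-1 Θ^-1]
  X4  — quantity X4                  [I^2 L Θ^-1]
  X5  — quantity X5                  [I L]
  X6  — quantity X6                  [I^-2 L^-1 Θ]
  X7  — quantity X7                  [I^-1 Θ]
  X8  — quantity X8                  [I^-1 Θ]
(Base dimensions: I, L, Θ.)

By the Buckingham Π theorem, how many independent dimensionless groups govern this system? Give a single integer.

6

Write exponents as rows I,L,Θ / cols X1,X2,X3,X4,X5,X6,X7,X8:
  I: [-1  2  0  2  1 -2 -1 -1]
  L: [-1  1 -1  1  1 -1  0  0]
  Θ: [ 0 -1 -1 -1  0  1  1  1]
Echelon form has 2 nonzero rows (pivots: X1,X2)
Π count = n − r = 8 − 2 = 6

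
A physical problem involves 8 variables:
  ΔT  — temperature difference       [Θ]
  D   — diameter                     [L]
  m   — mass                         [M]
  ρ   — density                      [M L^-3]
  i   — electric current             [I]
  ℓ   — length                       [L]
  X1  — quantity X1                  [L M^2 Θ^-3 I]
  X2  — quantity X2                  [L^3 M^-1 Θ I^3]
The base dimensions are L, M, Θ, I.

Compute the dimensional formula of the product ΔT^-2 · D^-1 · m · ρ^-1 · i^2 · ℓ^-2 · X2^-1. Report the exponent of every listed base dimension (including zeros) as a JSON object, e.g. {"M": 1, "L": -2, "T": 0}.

{"L": -3, "M": 1, "Θ": -3, "I": -1}

Exponent matrix [L,M,Θ,I] × [ΔT,D,m,ρ,i,ℓ,X1,X2]:
  L: [ 0  1  0 -3  0  1  1  3]
  M: [ 0  0  1  1  0  0  2 -1]
  Θ: [ 1  0  0  0  0  0 -3  1]
  I: [ 0  0  0  0  1  0  1  3]
  [L]: (-2)·0+(-1)·1+(1)·0+(-1)·-3+(2)·0+(-2)·1+(-1)·3 = -3
  [M]: (-2)·0+(-1)·0+(1)·1+(-1)·1+(2)·0+(-2)·0+(-1)·-1 = 1
  [Θ]: (-2)·1+(-1)·0+(1)·0+(-1)·0+(2)·0+(-2)·0+(-1)·1 = -3
  [I]: (-2)·0+(-1)·0+(1)·0+(-1)·0+(2)·1+(-2)·0+(-1)·3 = -1
⇒ L^-3 M Θ^-3 I^-1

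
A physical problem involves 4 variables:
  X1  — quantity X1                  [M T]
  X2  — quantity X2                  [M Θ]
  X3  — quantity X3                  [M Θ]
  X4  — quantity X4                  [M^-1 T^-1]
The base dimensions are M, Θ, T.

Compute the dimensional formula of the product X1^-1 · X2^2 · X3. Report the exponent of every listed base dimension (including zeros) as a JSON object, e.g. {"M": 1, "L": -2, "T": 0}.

Write exponents as rows M,Θ,T / cols X1,X2,X3,X4:
  M: [ 1  1  1 -1]
  Θ: [ 0  1  1  0]
  T: [ 1  0  0 -1]
  [M]: (-1)·1+(2)·1+(1)·1 = 2
  [Θ]: (-1)·0+(2)·1+(1)·1 = 3
  [T]: (-1)·1+(2)·0+(1)·0 = -1
⇒ M^2 Θ^3 T^-1

{"M": 2, "Θ": 3, "T": -1}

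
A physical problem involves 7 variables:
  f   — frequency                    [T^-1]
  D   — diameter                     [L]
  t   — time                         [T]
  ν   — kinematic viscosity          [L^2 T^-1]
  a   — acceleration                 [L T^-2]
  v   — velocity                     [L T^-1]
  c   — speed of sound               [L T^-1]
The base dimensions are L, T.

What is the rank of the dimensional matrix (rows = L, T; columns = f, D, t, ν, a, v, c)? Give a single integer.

2

Exponent matrix [L,T] × [f,D,t,ν,a,v,c]:
  L: [ 0  1  0  2  1  1  1]
  T: [-1  0  1 -1 -2 -1 -1]
Echelon form has 2 nonzero rows (pivots: f,D)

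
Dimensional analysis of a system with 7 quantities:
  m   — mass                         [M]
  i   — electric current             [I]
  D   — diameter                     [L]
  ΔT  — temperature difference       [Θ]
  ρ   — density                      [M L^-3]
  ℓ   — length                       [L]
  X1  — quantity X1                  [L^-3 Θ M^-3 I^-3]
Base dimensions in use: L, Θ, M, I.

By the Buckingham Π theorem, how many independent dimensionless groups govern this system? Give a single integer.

3

Write exponents as rows L,Θ,M,I / cols m,i,D,ΔT,ρ,ℓ,X1:
  L: [ 0  0  1  0 -3  1 -3]
  Θ: [ 0  0  0  1  0  0  1]
  M: [ 1  0  0  0  1  0 -3]
  I: [ 0  1  0  0  0  0 -3]
RREF → pivots at {m,i,D,ΔT} ⇒ r = 4
n=7, r=4 ⇒ 3 dimensionless groups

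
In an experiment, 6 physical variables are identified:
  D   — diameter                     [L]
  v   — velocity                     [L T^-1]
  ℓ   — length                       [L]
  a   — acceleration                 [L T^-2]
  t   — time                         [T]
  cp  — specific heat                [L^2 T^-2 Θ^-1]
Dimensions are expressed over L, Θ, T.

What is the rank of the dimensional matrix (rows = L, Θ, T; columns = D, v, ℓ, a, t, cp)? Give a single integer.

Exponent matrix [L,Θ,T] × [D,v,ℓ,a,t,cp]:
  L: [ 1  1  1  1  0  2]
  Θ: [ 0  0  0  0  0 -1]
  T: [ 0 -1  0 -2  1 -2]
RREF → pivots at {D,v,cp} ⇒ r = 3

3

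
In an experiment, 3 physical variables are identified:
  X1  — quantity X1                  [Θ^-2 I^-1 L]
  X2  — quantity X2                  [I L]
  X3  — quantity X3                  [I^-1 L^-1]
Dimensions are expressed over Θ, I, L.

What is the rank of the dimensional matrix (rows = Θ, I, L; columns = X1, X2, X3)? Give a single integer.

2

Exponent matrix [Θ,I,L] × [X1,X2,X3]:
  Θ: [-2  0  0]
  I: [-1  1 -1]
  L: [ 1  1 -1]
RREF → pivots at {X1,X2} ⇒ r = 2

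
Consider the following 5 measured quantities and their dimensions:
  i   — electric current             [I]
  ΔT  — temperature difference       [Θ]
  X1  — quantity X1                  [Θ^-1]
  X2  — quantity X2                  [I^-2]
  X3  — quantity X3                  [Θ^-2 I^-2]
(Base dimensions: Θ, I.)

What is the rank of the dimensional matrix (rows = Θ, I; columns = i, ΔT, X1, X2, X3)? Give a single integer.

Exponent matrix [Θ,I] × [i,ΔT,X1,X2,X3]:
  Θ: [ 0  1 -1  0 -2]
  I: [ 1  0  0 -2 -2]
RREF → pivots at {i,ΔT} ⇒ r = 2

2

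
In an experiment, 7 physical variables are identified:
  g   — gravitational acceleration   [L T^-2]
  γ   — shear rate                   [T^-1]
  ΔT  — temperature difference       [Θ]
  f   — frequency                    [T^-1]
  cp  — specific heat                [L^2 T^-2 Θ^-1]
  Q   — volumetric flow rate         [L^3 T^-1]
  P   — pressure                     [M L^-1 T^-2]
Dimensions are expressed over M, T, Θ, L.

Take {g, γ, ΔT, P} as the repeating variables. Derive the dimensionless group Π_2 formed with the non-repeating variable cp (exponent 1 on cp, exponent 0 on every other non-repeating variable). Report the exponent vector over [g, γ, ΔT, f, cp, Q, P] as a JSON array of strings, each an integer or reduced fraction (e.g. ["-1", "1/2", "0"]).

Dimensional matrix (M×T×Θ×L by g×γ×ΔT×f×cp×Q×P):
  M: [ 0  0  0  0  0  0  1]
  T: [-2 -1  0 -1 -2 -1 -2]
  Θ: [ 0  0  1  0 -1  0  0]
  L: [ 1  0  0  0  2  3 -1]
Row reduction gives pivot columns g,γ,ΔT,P; rank = 4
Repeat: g,γ,ΔT,P; free: f,cp,Q
RREF:
  r0: [   1    0    0    0    2    3    0]
  r1: [   0    1    0    1   -2   -5    0]
  r2: [   0    0    1    0   -1    0    0]
  r3: [   0    0    0    0    0    0    1]
Fix exponent of cp at 1, f at 0, Q at 0; solve each RREF row for its pivot's exponent:
  r0: exp(g) + (2)·1 = 0 ⇒ exp(g) = -2
  r1: exp(γ) + (-2)·1 = 0 ⇒ exp(γ) = 2
  r2: exp(ΔT) + (-1)·1 = 0 ⇒ exp(ΔT) = 1
  r3: exp(P) + (0)·1 = 0 ⇒ exp(P) = 0
Π_2 = g^-2 · γ^2 · ΔT · cp

["-2", "2", "1", "0", "1", "0", "0"]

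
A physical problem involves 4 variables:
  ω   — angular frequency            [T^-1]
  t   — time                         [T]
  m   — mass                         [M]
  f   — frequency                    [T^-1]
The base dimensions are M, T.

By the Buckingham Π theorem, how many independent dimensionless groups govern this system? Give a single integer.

2

Write exponents as rows M,T / cols ω,t,m,f:
  M: [ 0  0  1  0]
  T: [-1  1  0 -1]
Echelon form has 2 nonzero rows (pivots: ω,m)
4 vars − rank 2 = 2 Π groups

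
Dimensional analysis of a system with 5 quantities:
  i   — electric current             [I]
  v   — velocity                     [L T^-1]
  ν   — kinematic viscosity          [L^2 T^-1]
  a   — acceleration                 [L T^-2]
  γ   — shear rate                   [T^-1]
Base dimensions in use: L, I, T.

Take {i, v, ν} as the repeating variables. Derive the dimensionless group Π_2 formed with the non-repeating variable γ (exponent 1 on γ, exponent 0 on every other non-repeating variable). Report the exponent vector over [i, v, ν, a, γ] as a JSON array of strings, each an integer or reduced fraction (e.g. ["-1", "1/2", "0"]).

Write exponents as rows L,I,T / cols i,v,ν,a,γ:
  L: [ 0  1  2  1  0]
  I: [ 1  0  0  0  0]
  T: [ 0 -1 -1 -2 -1]
RREF → pivots at {i,v,ν} ⇒ r = 3
Repeat: i,v,ν; free: a,γ
RREF:
  r0: [   1    0    0    0    0]
  r1: [   0    1    0    3    2]
  r2: [   0    0    1   -1   -1]
Fix exponent of γ at 1, a at 0; solve each RREF row for its pivot's exponent:
  r0: exp(i) + (0)·1 = 0 ⇒ exp(i) = 0
  r1: exp(v) + (2)·1 = 0 ⇒ exp(v) = -2
  r2: exp(ν) + (-1)·1 = 0 ⇒ exp(ν) = 1
Π_2 = v^-2 · ν · γ

["0", "-2", "1", "0", "1"]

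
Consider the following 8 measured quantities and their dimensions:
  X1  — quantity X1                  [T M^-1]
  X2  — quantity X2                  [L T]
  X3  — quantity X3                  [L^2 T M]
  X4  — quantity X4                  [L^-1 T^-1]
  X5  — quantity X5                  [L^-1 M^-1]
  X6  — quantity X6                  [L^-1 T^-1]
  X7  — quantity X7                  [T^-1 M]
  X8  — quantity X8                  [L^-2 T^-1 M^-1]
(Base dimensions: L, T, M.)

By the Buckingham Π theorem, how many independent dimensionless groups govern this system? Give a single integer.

6

Exponent matrix [L,T,M] × [X1,X2,X3,X4,X5,X6,X7,X8]:
  L: [ 0  1  2 -1 -1 -1  0 -2]
  T: [ 1  1  1 -1  0 -1 -1 -1]
  M: [-1  0  1  0 -1  0  1 -1]
Row reduction gives pivot columns X1,X2; rank = 2
8 vars − rank 2 = 6 Π groups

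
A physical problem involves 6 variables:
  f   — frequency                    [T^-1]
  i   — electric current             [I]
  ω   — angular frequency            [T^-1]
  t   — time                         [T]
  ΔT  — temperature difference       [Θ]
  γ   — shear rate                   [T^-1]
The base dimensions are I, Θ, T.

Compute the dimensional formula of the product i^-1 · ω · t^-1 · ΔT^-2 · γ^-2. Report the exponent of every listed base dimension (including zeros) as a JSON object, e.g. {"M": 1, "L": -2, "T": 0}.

Write exponents as rows I,Θ,T / cols f,i,ω,t,ΔT,γ:
  I: [ 0  1  0  0  0  0]
  Θ: [ 0  0  0  0  1  0]
  T: [-1  0 -1  1  0 -1]
  [I]: (-1)·1+(1)·0+(-1)·0+(-2)·0+(-2)·0 = -1
  [Θ]: (-1)·0+(1)·0+(-1)·0+(-2)·1+(-2)·0 = -2
  [T]: (-1)·0+(1)·-1+(-1)·1+(-2)·0+(-2)·-1 = 0
⇒ I^-1 Θ^-2

{"I": -1, "Θ": -2, "T": 0}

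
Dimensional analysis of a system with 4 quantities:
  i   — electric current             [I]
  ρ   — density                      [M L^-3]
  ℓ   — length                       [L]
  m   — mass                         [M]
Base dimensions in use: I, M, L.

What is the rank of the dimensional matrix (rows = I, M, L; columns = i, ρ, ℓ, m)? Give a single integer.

Exponent matrix [I,M,L] × [i,ρ,ℓ,m]:
  I: [ 1  0  0  0]
  M: [ 0  1  0  1]
  L: [ 0 -3  1  0]
RREF → pivots at {i,ρ,ℓ} ⇒ r = 3

3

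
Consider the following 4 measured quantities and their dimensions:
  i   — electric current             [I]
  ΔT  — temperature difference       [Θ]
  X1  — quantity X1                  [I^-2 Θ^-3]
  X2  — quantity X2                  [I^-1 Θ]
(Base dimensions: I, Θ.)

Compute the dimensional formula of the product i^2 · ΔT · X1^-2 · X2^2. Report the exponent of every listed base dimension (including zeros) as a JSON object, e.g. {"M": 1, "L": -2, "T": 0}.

{"I": 4, "Θ": 9}

Exponent matrix [I,Θ] × [i,ΔT,X1,X2]:
  I: [ 1  0 -2 -1]
  Θ: [ 0  1 -3  1]
  [I]: (2)·1+(1)·0+(-2)·-2+(2)·-1 = 4
  [Θ]: (2)·0+(1)·1+(-2)·-3+(2)·1 = 9
⇒ I^4 Θ^9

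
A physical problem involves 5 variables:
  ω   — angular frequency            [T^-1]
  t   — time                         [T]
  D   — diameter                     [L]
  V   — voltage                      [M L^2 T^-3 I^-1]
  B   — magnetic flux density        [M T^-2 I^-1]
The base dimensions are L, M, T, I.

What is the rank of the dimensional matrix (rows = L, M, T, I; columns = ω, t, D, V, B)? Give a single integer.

Dimensional matrix (L×M×T×I by ω×t×D×V×B):
  L: [ 0  0  1  2  0]
  M: [ 0  0  0  1  1]
  T: [-1  1  0 -3 -2]
  I: [ 0  0  0 -1 -1]
Row reduction gives pivot columns ω,D,V; rank = 3

3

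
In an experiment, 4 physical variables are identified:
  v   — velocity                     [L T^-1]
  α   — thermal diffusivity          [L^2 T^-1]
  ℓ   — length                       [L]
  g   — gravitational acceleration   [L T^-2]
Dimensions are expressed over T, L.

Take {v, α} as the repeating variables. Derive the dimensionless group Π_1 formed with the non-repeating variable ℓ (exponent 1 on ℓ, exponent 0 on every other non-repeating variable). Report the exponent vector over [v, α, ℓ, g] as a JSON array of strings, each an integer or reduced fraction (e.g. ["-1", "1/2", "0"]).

["1", "-1", "1", "0"]

Exponent matrix [T,L] × [v,α,ℓ,g]:
  T: [-1 -1  0 -2]
  L: [ 1  2  1  1]
RREF → pivots at {v,α} ⇒ r = 2
Repeat: v,α; free: ℓ,g
RREF:
  r0: [   1    0   -1    3]
  r1: [   0    1    1   -1]
Fix exponent of ℓ at 1, g at 0; solve each RREF row for its pivot's exponent:
  r0: exp(v) + (-1)·1 = 0 ⇒ exp(v) = 1
  r1: exp(α) + (1)·1 = 0 ⇒ exp(α) = -1
Π_1 = v · α^-1 · ℓ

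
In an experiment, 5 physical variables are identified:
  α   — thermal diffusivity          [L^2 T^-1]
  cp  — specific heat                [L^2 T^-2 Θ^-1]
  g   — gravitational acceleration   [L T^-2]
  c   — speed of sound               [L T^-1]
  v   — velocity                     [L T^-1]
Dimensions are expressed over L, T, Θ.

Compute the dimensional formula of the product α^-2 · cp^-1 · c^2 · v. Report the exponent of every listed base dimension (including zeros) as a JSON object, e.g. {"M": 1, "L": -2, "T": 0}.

{"L": -3, "T": 1, "Θ": 1}

Dimensional matrix (L×T×Θ by α×cp×g×c×v):
  L: [ 2  2  1  1  1]
  T: [-1 -2 -2 -1 -1]
  Θ: [ 0 -1  0  0  0]
  [L]: (-2)·2+(-1)·2+(2)·1+(1)·1 = -3
  [T]: (-2)·-1+(-1)·-2+(2)·-1+(1)·-1 = 1
  [Θ]: (-2)·0+(-1)·-1+(2)·0+(1)·0 = 1
⇒ L^-3 T Θ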